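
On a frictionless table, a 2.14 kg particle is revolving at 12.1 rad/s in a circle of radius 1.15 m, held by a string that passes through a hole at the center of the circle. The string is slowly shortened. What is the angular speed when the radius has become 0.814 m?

The constraining force is radial, so m r² ω about the center is conserved.
ω₂ = ω₁ (r₁/r₂)² = (12.1)(1.15/0.814)² = 24.15 rad/s.

ω₂ ≈ 24.2 rad/s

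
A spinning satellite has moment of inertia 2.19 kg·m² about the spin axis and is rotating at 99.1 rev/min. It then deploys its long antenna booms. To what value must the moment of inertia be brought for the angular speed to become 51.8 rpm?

I₂ ≈ 4.19 kg·m²

No external torque acts about the spin axis, so angular momentum is conserved.
I₂ = I₁ω₁ / ω₂ = (2.19)(99.1) / (51.8) = 4.190 kg·m².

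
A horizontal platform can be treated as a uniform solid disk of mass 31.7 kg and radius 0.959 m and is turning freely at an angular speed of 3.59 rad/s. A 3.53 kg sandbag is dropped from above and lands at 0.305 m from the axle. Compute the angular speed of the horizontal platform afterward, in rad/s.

ω_f ≈ 3.51 rad/s

The added mass arrives with no angular momentum about the axle, and any external torque about the axle is negligible, so the system's angular momentum is conserved.
I_p = ½(31.7)(0.959)² = 14.58 kg·m².
Added inertia Σmr² = (3.53)(0.305)² = 0.3284 kg·m²; I_f = 14.58 + 0.3284 = 14.91 kg·m².
ω_f = I_p ω_i / I_f = (14.58)(3.59) / 14.91 = 3.511 rad/s.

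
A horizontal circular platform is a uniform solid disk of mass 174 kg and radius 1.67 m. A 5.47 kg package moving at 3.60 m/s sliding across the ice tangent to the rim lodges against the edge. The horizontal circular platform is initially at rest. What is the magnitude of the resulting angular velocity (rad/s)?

|ω_f| ≈ 0.128 rad/s

About the central axle the impulsive forces during the collision are internal, so angular momentum about that axis is conserved.
I_p = ½(174)(1.67)² = 242.6 kg·m². Taking the sense of the package's angular momentum as positive, L_{package} = m v R = (5.47)(3.60)(1.67) = 32.89 kg·m²/s.
L_i = 0 + 32.89 = 32.89 kg·m²/s.
After sticking, I_f = I_p + m R² = 242.6 + (5.47)(1.67)² = 257.9 kg·m².
ω_f = L_i / I_f = 32.89 / 257.9 = 0.1275 rad/s.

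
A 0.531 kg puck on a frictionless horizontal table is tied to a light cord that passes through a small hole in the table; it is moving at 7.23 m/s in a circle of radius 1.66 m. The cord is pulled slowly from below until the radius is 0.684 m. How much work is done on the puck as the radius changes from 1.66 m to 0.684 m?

Central (radial) force ⇒ zero torque about the center ⇒ m v r is constant.
v₂ = v₁ r₁ / r₂ = (7.23)(1.66) / (0.684) = 17.55 m/s.
W = ΔKE = ½m(v₂² − v₁²) = 67.86 J.

W ≈ 67.9 J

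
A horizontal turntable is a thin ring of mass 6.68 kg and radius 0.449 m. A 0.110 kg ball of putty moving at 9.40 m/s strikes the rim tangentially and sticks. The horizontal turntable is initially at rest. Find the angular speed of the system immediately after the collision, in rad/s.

|ω_f| ≈ 0.339 rad/s

The axle reaction passes through the axle and exerts no torque about it; angular momentum about the axle is conserved through the impact.
I_p = (6.68)(0.449)² = 1.347 kg·m². Taking the sense of the ball of putty's angular momentum as positive, L_{ball} = m v R = (0.110)(9.40)(0.449) = 0.4643 kg·m²/s.
L_i = 0 + 0.4643 = 0.4643 kg·m²/s.
After sticking, I_f = I_p + m R² = 1.347 + (0.110)(0.449)² = 1.369 kg·m².
ω_f = L_i / I_f = 0.4643 / 1.369 = 0.3392 rad/s.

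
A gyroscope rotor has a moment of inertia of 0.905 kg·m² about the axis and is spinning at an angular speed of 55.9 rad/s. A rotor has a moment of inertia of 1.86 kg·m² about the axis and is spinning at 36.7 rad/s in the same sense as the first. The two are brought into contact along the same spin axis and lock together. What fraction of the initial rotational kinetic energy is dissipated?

The coupling torques are internal; angular momentum about the shared axis is conserved.
Taking A's sense as positive: L = (0.9050)(55.9) + (1.860)(36.7) = 118.9 kg·m²·rad/s.
Combined I = 0.9050 + 1.860 = 2.765 kg·m².
ω_f = L / I = 118.9 / 2.765 = 42.98 rad/s.
KE_i = ½ΣIω² = 2667 J; KE_f = ½(2.765)(42.98)² = 2554 J.
Fraction dissipated = (KE_i − KE_f)/KE_i = 0.04208.

fraction ≈ 0.0421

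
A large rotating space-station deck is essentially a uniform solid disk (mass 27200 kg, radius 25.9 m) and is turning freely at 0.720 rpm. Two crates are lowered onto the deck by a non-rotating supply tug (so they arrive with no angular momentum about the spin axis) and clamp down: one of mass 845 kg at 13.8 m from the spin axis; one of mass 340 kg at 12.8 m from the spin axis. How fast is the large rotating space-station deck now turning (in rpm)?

The added mass arrives with no angular momentum about the spin axis, and any external torque about the spin axis is negligible, so the system's angular momentum is conserved.
I_p = ½(27200)(25.9)² = 9.123e+06 kg·m².
Added inertia Σmr² = (845)(13.8)² + (340)(12.8)² = 2.166e+05 kg·m²; I_f = 9.123e+06 + 2.166e+05 = 9.340e+06 kg·m².
ω_f = I_p ω_i / I_f = (9.123e+06)(0.720) / 9.340e+06 = 0.7033 rpm.

ω_f ≈ 0.703 rpm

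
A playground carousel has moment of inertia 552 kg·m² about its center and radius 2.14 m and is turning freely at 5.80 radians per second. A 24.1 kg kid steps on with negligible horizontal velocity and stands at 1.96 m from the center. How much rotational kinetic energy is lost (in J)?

The added mass arrives with no angular momentum about the center, and any external torque about the center is negligible, so the system's angular momentum is conserved.
Added inertia Σmr² = (24.1)(1.96)² = 92.58 kg·m²; I_f = 552.0 + 92.58 = 644.6 kg·m².
ω_f = I_p ω_i / I_f = (552.0)(5.80) / 644.6 = 4.967 rad/s.
KE_i = ½(552.0)(5.800 rad/s)² = 9285 J; KE_f = ½(644.6)(4.967)² = 7951 J.

energy lost ≈ 1330 J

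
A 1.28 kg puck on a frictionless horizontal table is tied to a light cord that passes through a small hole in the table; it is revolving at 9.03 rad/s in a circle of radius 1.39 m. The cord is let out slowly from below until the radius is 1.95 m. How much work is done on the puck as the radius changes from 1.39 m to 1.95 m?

The constraining force is radial, so m r² ω about the center is conserved.
ω₂ = ω₁ (r₁/r₂)² = (9.03)(1.39/1.95)² = 4.588 rad/s.
W = ΔKE = ½m(v₂² − v₁²) = -49.60 J.

W ≈ -49.6 J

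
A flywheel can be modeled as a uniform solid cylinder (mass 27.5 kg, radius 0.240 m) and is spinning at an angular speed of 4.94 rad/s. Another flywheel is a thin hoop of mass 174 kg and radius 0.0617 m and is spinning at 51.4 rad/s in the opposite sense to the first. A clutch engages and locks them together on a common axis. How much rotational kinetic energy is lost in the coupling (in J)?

The coupling torques are internal; angular momentum about the shared axis is conserved.
Moments of inertia: I_A = ½(27.5)(0.240)² = 0.7920 kg·m²; I_B = (174)(0.0617)² = 0.6624 kg·m².
Taking A's sense as positive: L = (0.7920)(4.94) − (0.6624)(51.4) = -30.13 kg·m²·rad/s.
Combined I = 0.7920 + 0.6624 = 1.454 kg·m².
ω_f = L / I = -30.13 / 1.454 = -20.72 rad/s.
KE_i = ½ΣIω² = 884.7 J; KE_f = ½(1.454)(20.72)² = 312.2 J.

ΔKE lost ≈ 572 J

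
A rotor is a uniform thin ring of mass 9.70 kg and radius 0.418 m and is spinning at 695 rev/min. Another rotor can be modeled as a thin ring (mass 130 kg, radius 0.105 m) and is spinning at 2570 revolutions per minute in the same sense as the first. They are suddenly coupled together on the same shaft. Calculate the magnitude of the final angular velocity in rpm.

The coupling torques are internal; angular momentum about the shared axis is conserved.
Moments of inertia: I_A = (9.70)(0.418)² = 1.695 kg·m²; I_B = (130)(0.105)² = 1.433 kg·m².
Taking A's sense as positive: L = (1.695)(695) + (1.433)(2570) = 4861 kg·m²·rpm.
Combined I = 1.695 + 1.433 = 3.128 kg·m².
ω_f = L / I = 4861 / 3.128 = 1554 rpm.

|ω_f| ≈ 1550 rpm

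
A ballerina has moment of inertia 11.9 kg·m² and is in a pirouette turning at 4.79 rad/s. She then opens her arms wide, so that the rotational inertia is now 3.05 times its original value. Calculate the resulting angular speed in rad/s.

ω₂ ≈ 1.57 rad/s

Angular momentum about the spin axis is conserved since the torque about it is zero.
I₂ = 3.05 × 11.9 = 36.30 kg·m².
ω₂ = I₁ω₁ / I₂ = (11.90)(4.79 rad/s) / (36.30) = 1.570 rad/s.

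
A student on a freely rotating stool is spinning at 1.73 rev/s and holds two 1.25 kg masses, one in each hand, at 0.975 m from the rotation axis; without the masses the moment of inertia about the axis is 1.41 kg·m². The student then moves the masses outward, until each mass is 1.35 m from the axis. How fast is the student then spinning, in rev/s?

ω₂ ≈ 1.10 rev/s

No external torque acts about the spin axis, so angular momentum is conserved.
I₁ = 1.41 + 2(1.25)(0.975)² = 3.787 kg·m²; I₂ = 1.41 + 2(1.25)(1.35)² = 5.966 kg·m².
ω₂ = I₁ω₁ / I₂ = (3.787)(1.73 rev/s) / (5.966) = 1.098 rev/s.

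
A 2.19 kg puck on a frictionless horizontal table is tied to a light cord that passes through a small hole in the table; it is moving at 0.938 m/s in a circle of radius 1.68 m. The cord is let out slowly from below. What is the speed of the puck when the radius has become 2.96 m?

Central (radial) force ⇒ zero torque about the center ⇒ m v r is constant.
v₂ = v₁ r₁ / r₂ = (0.938)(1.68) / (2.96) = 0.5324 m/s.

v₂ ≈ 0.532 m/s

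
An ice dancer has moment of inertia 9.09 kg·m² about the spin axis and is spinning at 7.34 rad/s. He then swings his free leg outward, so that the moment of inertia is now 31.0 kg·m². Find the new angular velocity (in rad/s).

With no external torque about the axis, L is conserved: I₁ω₁ = I₂ω₂.
ω₂ = I₁ω₁ / I₂ = (9.090)(7.34 rad/s) / (31.00) = 2.152 rad/s.

ω₂ ≈ 2.15 rad/s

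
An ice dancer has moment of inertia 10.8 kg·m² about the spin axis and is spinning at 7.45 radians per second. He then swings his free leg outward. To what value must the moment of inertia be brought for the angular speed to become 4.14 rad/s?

I₂ ≈ 19.4 kg·m²

No external torque acts about the spin axis, so angular momentum is conserved.
I₂ = I₁ω₁ / ω₂ = (10.8)(7.45) / (4.14) = 19.43 kg·m².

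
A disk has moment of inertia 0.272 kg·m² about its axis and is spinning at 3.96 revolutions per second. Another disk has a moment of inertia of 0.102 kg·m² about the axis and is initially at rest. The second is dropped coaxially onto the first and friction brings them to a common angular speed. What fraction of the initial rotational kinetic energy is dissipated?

fraction ≈ 0.273

The coupling torques are internal; angular momentum about the shared axis is conserved.
Taking A's sense as positive: L = (0.2720)(3.96) = 1.077 kg·m²·rev/s.
Combined I = 0.2720 + 0.1020 = 0.3740 kg·m².
ω_f = L / I = 1.077 / 0.3740 = 2.880 rev/s.
KE_i = ½ΣIω² = 84.20 J; KE_f = ½(0.3740)(18.10)² = 61.23 J.
Fraction dissipated = (KE_i − KE_f)/KE_i = 0.2727.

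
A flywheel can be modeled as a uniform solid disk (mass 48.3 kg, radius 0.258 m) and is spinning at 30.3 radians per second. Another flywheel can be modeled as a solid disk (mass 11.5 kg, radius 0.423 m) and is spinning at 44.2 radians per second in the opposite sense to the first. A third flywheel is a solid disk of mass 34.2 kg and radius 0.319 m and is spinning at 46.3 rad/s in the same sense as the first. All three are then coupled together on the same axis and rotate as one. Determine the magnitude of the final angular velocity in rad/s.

|ω_f| ≈ 19.1 rad/s

The coupling torques are internal; angular momentum about the shared axis is conserved.
Moments of inertia: I_A = ½(48.3)(0.258)² = 1.608 kg·m²; I_B = ½(11.5)(0.423)² = 1.029 kg·m²; I_C = ½(34.2)(0.319)² = 1.740 kg·m².
Taking A's sense as positive: L = (1.608)(30.3) − (1.029)(44.2) + (1.740)(46.3) = 83.80 kg·m²·rad/s.
Combined I = 1.608 + 1.029 + 1.740 = 4.376 kg·m².
ω_f = L / I = 83.80 / 4.376 = 19.15 rad/s.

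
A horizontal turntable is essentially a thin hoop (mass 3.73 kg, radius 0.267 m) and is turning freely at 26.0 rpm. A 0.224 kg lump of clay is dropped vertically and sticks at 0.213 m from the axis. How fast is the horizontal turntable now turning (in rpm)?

ω_f ≈ 25.0 rpm

The added mass arrives with no angular momentum about the axis, and any external torque about the axis is negligible, so the system's angular momentum is conserved.
I_p = (3.73)(0.267)² = 0.2659 kg·m².
Added inertia Σmr² = (0.224)(0.213)² = 0.01016 kg·m²; I_f = 0.2659 + 0.01016 = 0.2761 kg·m².
ω_f = I_p ω_i / I_f = (0.2659)(26.0) / 0.2761 = 25.04 rpm.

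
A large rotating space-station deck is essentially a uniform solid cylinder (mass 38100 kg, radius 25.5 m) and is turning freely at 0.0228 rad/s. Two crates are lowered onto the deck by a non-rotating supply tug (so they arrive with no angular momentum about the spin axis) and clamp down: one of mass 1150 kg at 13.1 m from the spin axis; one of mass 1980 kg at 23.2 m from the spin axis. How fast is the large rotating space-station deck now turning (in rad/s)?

The added mass arrives with no angular momentum about the spin axis, and any external torque about the spin axis is negligible, so the system's angular momentum is conserved.
I_p = ½(38100)(25.5)² = 1.239e+07 kg·m².
Added inertia Σmr² = (1150)(13.1)² + (1980)(23.2)² = 1.263e+06 kg·m²; I_f = 1.239e+07 + 1.263e+06 = 1.365e+07 kg·m².
ω_f = I_p ω_i / I_f = (1.239e+07)(0.0228) / 1.365e+07 = 0.02069 rad/s.

ω_f ≈ 0.0207 rad/s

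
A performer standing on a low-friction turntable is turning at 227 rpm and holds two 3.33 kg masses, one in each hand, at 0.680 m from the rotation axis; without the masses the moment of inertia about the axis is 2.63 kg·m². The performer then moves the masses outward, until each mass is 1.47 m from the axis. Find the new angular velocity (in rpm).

Angular momentum about the spin axis is conserved since the torque about it is zero.
I₁ = 2.63 + 2(3.33)(0.680)² = 5.710 kg·m²; I₂ = 2.63 + 2(3.33)(1.47)² = 17.02 kg·m².
ω₂ = I₁ω₁ / I₂ = (5.710)(227 rpm) / (17.02) = 76.14 rpm.

ω₂ ≈ 76.1 rpm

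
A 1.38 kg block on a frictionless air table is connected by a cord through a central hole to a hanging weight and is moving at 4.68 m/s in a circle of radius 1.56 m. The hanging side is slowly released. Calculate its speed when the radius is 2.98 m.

v₂ ≈ 2.45 m/s

The only horizontal force on the mass is along the cord (radial), so it exerts no torque about the hole and angular momentum m v r is conserved.
v₂ = v₁ r₁ / r₂ = (4.68)(1.56) / (2.98) = 2.450 m/s.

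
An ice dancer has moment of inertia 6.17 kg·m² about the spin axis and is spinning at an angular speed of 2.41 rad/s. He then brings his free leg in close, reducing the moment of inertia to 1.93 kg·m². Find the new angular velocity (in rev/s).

No external torque acts about the spin axis, so angular momentum is conserved.
ω₂ = I₁ω₁ / I₂ = (6.170)(2.41 rad/s) / (1.930) = 7.705 rad/s = 1.226 rev/s.

ω₂ ≈ 1.23 rev/s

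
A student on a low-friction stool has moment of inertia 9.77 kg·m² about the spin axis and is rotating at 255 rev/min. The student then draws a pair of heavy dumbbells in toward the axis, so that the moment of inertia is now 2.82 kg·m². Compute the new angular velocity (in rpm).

ω₂ ≈ 883 rpm

With no external torque about the axis, L is conserved: I₁ω₁ = I₂ω₂.
ω₂ = I₁ω₁ / I₂ = (9.770)(255 rpm) / (2.820) = 883.5 rpm.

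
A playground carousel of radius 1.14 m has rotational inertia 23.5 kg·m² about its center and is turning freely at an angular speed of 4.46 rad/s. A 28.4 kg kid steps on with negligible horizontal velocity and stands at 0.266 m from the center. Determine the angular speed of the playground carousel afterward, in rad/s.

ω_f ≈ 4.11 rad/s

No external torque acts about the center; L_before = L_after.
Added inertia Σmr² = (28.4)(0.266)² = 2.009 kg·m²; I_f = 23.50 + 2.009 = 25.51 kg·m².
ω_f = I_p ω_i / I_f = (23.50)(4.46) / 25.51 = 4.109 rad/s.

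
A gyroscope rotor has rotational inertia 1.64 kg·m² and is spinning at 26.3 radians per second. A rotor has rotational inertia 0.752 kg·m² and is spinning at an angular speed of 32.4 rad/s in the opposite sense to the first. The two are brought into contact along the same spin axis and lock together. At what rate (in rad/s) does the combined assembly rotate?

|ω_f| ≈ 7.85 rad/s

No external torque acts about the common axis, so total angular momentum is conserved.
Taking A's sense as positive: L = (1.640)(26.3) − (0.7520)(32.4) = 18.77 kg·m²·rad/s.
Combined I = 1.640 + 0.7520 = 2.392 kg·m².
ω_f = L / I = 18.77 / 2.392 = 7.846 rad/s.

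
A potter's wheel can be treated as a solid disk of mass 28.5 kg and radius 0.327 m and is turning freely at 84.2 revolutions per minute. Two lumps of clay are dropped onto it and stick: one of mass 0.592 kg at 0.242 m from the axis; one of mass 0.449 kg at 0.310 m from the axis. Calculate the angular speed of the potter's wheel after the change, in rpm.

The added mass arrives with no angular momentum about the axis, and any external torque about the axis is negligible, so the system's angular momentum is conserved.
I_p = ½(28.5)(0.327)² = 1.524 kg·m².
Added inertia Σmr² = (0.592)(0.242)² + (0.449)(0.310)² = 0.07782 kg·m²; I_f = 1.524 + 0.07782 = 1.602 kg·m².
ω_f = I_p ω_i / I_f = (1.524)(84.2) / 1.602 = 80.11 rpm.

ω_f ≈ 80.1 rpm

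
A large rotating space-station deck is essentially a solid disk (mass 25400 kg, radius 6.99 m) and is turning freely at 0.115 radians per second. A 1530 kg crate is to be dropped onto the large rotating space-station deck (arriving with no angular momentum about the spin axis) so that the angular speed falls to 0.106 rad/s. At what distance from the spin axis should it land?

The added mass arrives with no angular momentum about the spin axis, and any external torque about the spin axis is negligible, so the system's angular momentum is conserved.
I_p = ½(25400)(6.99)² = 6.205e+05 kg·m².
I_p ω_i = (I_p + m r²) ω_f ⇒ m r² = I_p(ω_i/ω_f − 1) = 6.205e+05(0.115/0.106 − 1) = 52690 kg·m².
r = √(52690/1530) = 5.868 m.

r ≈ 5.87 m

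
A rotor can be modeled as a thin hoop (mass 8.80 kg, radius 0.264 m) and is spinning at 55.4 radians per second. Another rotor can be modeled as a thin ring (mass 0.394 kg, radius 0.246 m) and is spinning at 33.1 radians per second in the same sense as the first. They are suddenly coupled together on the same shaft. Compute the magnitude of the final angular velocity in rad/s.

The coupling torques are internal; angular momentum about the shared axis is conserved.
Moments of inertia: I_A = (8.80)(0.264)² = 0.6133 kg·m²; I_B = (0.394)(0.246)² = 0.02384 kg·m².
Taking A's sense as positive: L = (0.6133)(55.4) + (0.02384)(33.1) = 34.77 kg·m²·rad/s.
Combined I = 0.6133 + 0.02384 = 0.6372 kg·m².
ω_f = L / I = 34.77 / 0.6372 = 54.57 rad/s.

|ω_f| ≈ 54.6 rad/s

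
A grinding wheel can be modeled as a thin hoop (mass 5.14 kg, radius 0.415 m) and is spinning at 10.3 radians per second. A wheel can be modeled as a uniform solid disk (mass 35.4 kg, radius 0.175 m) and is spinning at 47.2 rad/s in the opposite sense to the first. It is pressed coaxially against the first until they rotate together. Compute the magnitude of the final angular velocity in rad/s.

|ω_f| ≈ 11.5 rad/s

The coupling torques are internal; angular momentum about the shared axis is conserved.
Moments of inertia: I_A = (5.14)(0.415)² = 0.8852 kg·m²; I_B = ½(35.4)(0.175)² = 0.5421 kg·m².
Taking A's sense as positive: L = (0.8852)(10.3) − (0.5421)(47.2) = -16.47 kg·m²·rad/s.
Combined I = 0.8852 + 0.5421 = 1.427 kg·m².
ω_f = L / I = -16.47 / 1.427 = -11.54 rad/s.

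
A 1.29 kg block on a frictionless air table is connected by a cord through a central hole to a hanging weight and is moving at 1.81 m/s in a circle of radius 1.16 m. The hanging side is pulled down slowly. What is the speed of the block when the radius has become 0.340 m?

Central (radial) force ⇒ zero torque about the center ⇒ m v r is constant.
v₂ = v₁ r₁ / r₂ = (1.81)(1.16) / (0.340) = 6.175 m/s.

v₂ ≈ 6.18 m/s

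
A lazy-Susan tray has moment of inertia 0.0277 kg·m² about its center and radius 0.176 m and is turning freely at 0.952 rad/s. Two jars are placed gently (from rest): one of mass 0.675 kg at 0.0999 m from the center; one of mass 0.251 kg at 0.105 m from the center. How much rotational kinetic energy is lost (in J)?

No external torque acts about the center; L_before = L_after.
Added inertia Σmr² = (0.675)(0.0999)² + (0.251)(0.105)² = 0.009504 kg·m²; I_f = 0.02770 + 0.009504 = 0.03720 kg·m².
ω_f = I_p ω_i / I_f = (0.02770)(0.952) / 0.03720 = 0.7088 rad/s.
KE_i = ½(0.02770)(0.9520 rad/s)² = 0.01255 J; KE_f = ½(0.03720)(0.7088)² = 0.009346 J.

energy lost ≈ 0.00321 J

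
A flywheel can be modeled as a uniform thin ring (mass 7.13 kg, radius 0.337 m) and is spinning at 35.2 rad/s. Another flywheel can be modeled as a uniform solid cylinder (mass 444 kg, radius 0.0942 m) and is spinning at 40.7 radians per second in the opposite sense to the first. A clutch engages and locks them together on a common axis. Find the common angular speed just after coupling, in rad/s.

No external torque acts about the common axis, so total angular momentum is conserved.
Moments of inertia: I_A = (7.13)(0.337)² = 0.8097 kg·m²; I_B = ½(444)(0.0942)² = 1.970 kg·m².
Taking A's sense as positive: L = (0.8097)(35.2) − (1.970)(40.7) = -51.67 kg·m²·rad/s.
Combined I = 0.8097 + 1.970 = 2.780 kg·m².
ω_f = L / I = -51.67 / 2.780 = -18.59 rad/s.

|ω_f| ≈ 18.6 rad/s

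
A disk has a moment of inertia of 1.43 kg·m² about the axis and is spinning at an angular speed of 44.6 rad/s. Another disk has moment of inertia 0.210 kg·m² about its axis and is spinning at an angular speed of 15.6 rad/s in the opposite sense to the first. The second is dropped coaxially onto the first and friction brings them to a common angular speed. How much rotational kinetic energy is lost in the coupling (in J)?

ΔKE lost ≈ 332 J

No external torque acts about the common axis, so total angular momentum is conserved.
Taking A's sense as positive: L = (1.430)(44.6) − (0.2100)(15.6) = 60.50 kg·m²·rad/s.
Combined I = 1.430 + 0.2100 = 1.640 kg·m².
ω_f = L / I = 60.50 / 1.640 = 36.89 rad/s.
KE_i = ½ΣIω² = 1448 J; KE_f = ½(1.640)(36.89)² = 1116 J.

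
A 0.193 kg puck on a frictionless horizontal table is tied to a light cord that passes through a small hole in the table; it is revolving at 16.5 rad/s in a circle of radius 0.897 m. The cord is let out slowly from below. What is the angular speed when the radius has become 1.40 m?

ω₂ ≈ 6.77 rad/s

The constraining force is radial, so m r² ω about the center is conserved.
ω₂ = ω₁ (r₁/r₂)² = (16.5)(0.897/1.40)² = 6.773 rad/s.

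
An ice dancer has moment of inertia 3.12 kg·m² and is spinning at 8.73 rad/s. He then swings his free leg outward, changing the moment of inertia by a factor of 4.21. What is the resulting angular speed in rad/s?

Angular momentum about the spin axis is conserved since the torque about it is zero.
I₂ = 4.21 × 3.12 = 13.14 kg·m².
ω₂ = I₁ω₁ / I₂ = (3.120)(8.73 rad/s) / (13.14) = 2.074 rad/s.

ω₂ ≈ 2.07 rad/s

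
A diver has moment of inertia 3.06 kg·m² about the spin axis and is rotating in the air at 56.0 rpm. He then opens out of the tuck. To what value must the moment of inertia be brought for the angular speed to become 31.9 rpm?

I₂ ≈ 5.37 kg·m²

No external torque acts about the spin axis, so angular momentum is conserved.
I₂ = I₁ω₁ / ω₂ = (3.06)(56.0) / (31.9) = 5.372 kg·m².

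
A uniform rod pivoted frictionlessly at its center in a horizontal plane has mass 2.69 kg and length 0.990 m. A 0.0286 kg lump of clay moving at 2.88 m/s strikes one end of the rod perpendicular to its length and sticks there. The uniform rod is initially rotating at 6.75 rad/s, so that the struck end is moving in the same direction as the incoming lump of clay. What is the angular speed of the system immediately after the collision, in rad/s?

The axle reaction passes through the pivot and exerts no torque about it; angular momentum about the pivot is conserved through the impact.
I_p = (1/12)(2.69)(0.990)² = 0.2197 kg·m². Taking the sense of the lump of clay's angular momentum as positive, L_{lump} = m v R = (0.0286)(2.88)(0.990/2) = 0.04077 kg·m²/s.
L_i = +I_p ω_p + m v R = +(0.2197)(6.75) + 0.04077 = 1.524 kg·m²/s.
After sticking, I_f = I_p + m R² = 0.2197 + (0.0286)(0.990/2)² = 0.2267 kg·m².
ω_f = L_i / I_f = 1.524 / 0.2267 = 6.721 rad/s.

|ω_f| ≈ 6.72 rad/s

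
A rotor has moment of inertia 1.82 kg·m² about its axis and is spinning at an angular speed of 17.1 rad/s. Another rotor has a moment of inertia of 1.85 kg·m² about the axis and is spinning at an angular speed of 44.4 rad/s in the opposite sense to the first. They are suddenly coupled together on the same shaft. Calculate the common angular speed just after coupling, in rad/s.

No external torque acts about the common axis, so total angular momentum is conserved.
Taking A's sense as positive: L = (1.820)(17.1) − (1.850)(44.4) = -51.02 kg·m²·rad/s.
Combined I = 1.820 + 1.850 = 3.670 kg·m².
ω_f = L / I = -51.02 / 3.670 = -13.90 rad/s.

|ω_f| ≈ 13.9 rad/s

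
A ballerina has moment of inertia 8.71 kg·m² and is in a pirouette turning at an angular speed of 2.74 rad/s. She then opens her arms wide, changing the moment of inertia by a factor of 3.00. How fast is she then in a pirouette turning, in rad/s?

Angular momentum about the spin axis is conserved since the torque about it is zero.
I₂ = 3.00 × 8.71 = 26.13 kg·m².
ω₂ = I₁ω₁ / I₂ = (8.710)(2.74 rad/s) / (26.13) = 0.9133 rad/s.

ω₂ ≈ 0.913 rad/s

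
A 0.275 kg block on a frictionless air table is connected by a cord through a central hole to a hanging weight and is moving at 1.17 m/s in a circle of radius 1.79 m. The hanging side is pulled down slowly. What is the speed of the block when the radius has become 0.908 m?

Central (radial) force ⇒ zero torque about the center ⇒ m v r is constant.
v₂ = v₁ r₁ / r₂ = (1.17)(1.79) / (0.908) = 2.306 m/s.

v₂ ≈ 2.31 m/s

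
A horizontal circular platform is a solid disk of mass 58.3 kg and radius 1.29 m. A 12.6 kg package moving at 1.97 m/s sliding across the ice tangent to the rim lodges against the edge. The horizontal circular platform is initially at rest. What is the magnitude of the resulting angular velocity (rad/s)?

The axle reaction passes through the central axle and exerts no torque about it; angular momentum about the central axle is conserved through the impact.
I_p = ½(58.3)(1.29)² = 48.51 kg·m². Taking the sense of the package's angular momentum as positive, L_{package} = m v R = (12.6)(1.97)(1.29) = 32.02 kg·m²/s.
L_i = 0 + 32.02 = 32.02 kg·m²/s.
After sticking, I_f = I_p + m R² = 48.51 + (12.6)(1.29)² = 69.48 kg·m².
ω_f = L_i / I_f = 32.02 / 69.48 = 0.4609 rad/s.

|ω_f| ≈ 0.461 rad/s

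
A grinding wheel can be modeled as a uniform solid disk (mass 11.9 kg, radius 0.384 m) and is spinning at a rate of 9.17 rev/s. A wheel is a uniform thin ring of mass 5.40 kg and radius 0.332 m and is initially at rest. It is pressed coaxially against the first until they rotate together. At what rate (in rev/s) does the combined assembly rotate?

|ω_f| ≈ 5.46 rev/s

The coupling torques are internal; angular momentum about the shared axis is conserved.
Moments of inertia: I_A = ½(11.9)(0.384)² = 0.8774 kg·m²; I_B = (5.40)(0.332)² = 0.5952 kg·m².
Taking A's sense as positive: L = (0.8774)(9.17) = 8.045 kg·m²·rev/s.
Combined I = 0.8774 + 0.5952 = 1.473 kg·m².
ω_f = L / I = 8.045 / 1.473 = 5.464 rev/s.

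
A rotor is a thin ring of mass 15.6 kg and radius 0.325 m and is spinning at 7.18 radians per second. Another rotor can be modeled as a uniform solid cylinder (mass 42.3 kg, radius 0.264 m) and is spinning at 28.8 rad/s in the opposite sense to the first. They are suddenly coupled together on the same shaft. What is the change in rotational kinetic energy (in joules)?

No external torque acts about the common axis, so total angular momentum is conserved.
Moments of inertia: I_A = (15.6)(0.325)² = 1.648 kg·m²; I_B = ½(42.3)(0.264)² = 1.474 kg·m².
Taking A's sense as positive: L = (1.648)(7.18) − (1.474)(28.8) = -30.62 kg·m²·rad/s.
Combined I = 1.648 + 1.474 = 3.122 kg·m².
ω_f = L / I = -30.62 / 3.122 = -9.809 rad/s.
KE_i = ½ΣIω² = 653.8 J; KE_f = ½(3.122)(9.809)² = 150.2 J.

ΔKE ≈ -504 J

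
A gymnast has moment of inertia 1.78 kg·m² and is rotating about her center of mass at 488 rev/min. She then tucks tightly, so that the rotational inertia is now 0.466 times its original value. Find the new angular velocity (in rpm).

With no external torque about the axis, L is conserved: I₁ω₁ = I₂ω₂.
I₂ = 0.466 × 1.78 = 0.8295 kg·m².
ω₂ = I₁ω₁ / I₂ = (1.780)(488 rpm) / (0.8295) = 1047 rpm.

ω₂ ≈ 1050 rpm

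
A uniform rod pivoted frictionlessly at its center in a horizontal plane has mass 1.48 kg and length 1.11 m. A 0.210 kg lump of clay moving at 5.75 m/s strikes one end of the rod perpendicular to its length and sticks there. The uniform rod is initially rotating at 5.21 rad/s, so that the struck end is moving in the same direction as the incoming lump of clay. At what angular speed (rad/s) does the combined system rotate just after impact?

|ω_f| ≈ 6.75 rad/s

The axle reaction passes through the pivot and exerts no torque about it; angular momentum about the pivot is conserved through the impact.
I_p = (1/12)(1.48)(1.11)² = 0.1520 kg·m². Taking the sense of the lump of clay's angular momentum as positive, L_{lump} = m v R = (0.210)(5.75)(1.11/2) = 0.6702 kg·m²/s.
L_i = +I_p ω_p + m v R = +(0.1520)(5.21) + 0.6702 = 1.462 kg·m²/s.
After sticking, I_f = I_p + m R² = 0.1520 + (0.210)(1.11/2)² = 0.2166 kg·m².
ω_f = L_i / I_f = 1.462 / 0.2166 = 6.748 rad/s.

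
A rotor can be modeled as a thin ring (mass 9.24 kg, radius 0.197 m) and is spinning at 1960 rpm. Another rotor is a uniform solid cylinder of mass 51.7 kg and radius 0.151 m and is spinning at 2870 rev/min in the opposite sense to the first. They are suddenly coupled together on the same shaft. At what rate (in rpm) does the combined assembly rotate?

|ω_f| ≈ 1040 rpm

No external torque acts about the common axis, so total angular momentum is conserved.
Moments of inertia: I_A = (9.24)(0.197)² = 0.3586 kg·m²; I_B = ½(51.7)(0.151)² = 0.5894 kg·m².
Taking A's sense as positive: L = (0.3586)(1960) − (0.5894)(2870) = -988.7 kg·m²·rpm.
Combined I = 0.3586 + 0.5894 = 0.9480 kg·m².
ω_f = L / I = -988.7 / 0.9480 = -1043 rpm.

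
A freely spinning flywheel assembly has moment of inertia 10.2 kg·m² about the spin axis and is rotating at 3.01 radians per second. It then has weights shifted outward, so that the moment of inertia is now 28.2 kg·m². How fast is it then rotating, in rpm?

ω₂ ≈ 10.4 rpm

Angular momentum about the spin axis is conserved since the torque about it is zero.
ω₂ = I₁ω₁ / I₂ = (10.20)(3.01 rad/s) / (28.20) = 1.089 rad/s = 10.40 rpm.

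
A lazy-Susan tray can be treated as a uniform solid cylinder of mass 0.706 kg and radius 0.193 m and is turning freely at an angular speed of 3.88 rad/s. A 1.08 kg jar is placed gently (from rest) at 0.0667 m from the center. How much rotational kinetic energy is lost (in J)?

energy lost ≈ 0.0265 J

No external torque acts about the center; L_before = L_after.
I_p = ½(0.706)(0.193)² = 0.01315 kg·m².
Added inertia Σmr² = (1.08)(0.0667)² = 0.004805 kg·m²; I_f = 0.01315 + 0.004805 = 0.01795 kg·m².
ω_f = I_p ω_i / I_f = (0.01315)(3.88) / 0.01795 = 2.842 rad/s.
KE_i = ½(0.01315)(3.880 rad/s)² = 0.09897 J; KE_f = ½(0.01795)(2.842)² = 0.07249 J.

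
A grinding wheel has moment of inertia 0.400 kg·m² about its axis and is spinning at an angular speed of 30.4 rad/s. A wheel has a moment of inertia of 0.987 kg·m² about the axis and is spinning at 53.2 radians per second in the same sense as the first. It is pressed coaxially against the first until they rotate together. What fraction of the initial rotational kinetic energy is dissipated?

The coupling torques are internal; angular momentum about the shared axis is conserved.
Taking A's sense as positive: L = (0.4000)(30.4) + (0.9870)(53.2) = 64.67 kg·m²·rad/s.
Combined I = 0.4000 + 0.9870 = 1.387 kg·m².
ω_f = L / I = 64.67 / 1.387 = 46.62 rad/s.
KE_i = ½ΣIω² = 1582 J; KE_f = ½(1.387)(46.62)² = 1508 J.
Fraction dissipated = (KE_i − KE_f)/KE_i = 0.04678.

fraction ≈ 0.0468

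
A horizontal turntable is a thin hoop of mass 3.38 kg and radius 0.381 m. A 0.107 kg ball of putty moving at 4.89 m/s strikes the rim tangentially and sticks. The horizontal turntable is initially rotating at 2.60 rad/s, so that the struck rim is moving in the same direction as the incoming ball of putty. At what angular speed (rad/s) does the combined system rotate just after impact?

|ω_f| ≈ 2.91 rad/s

The axle reaction passes through the axle and exerts no torque about it; angular momentum about the axle is conserved through the impact.
I_p = (3.38)(0.381)² = 0.4906 kg·m². Taking the sense of the ball of putty's angular momentum as positive, L_{ball} = m v R = (0.107)(4.89)(0.381) = 0.1994 kg·m²/s.
L_i = +I_p ω_p + m v R = +(0.4906)(2.60) + 0.1994 = 1.475 kg·m²/s.
After sticking, I_f = I_p + m R² = 0.4906 + (0.107)(0.381)² = 0.5062 kg·m².
ω_f = L_i / I_f = 1.475 / 0.5062 = 2.914 rad/s.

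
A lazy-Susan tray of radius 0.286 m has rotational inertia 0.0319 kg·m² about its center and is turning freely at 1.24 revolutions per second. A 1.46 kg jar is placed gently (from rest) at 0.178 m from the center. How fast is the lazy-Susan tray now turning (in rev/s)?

ω_f ≈ 0.506 rev/s

No external torque acts about the center; L_before = L_after.
Added inertia Σmr² = (1.46)(0.178)² = 0.04626 kg·m²; I_f = 0.03190 + 0.04626 = 0.07816 kg·m².
ω_f = I_p ω_i / I_f = (0.03190)(1.24) / 0.07816 = 0.5061 rev/s.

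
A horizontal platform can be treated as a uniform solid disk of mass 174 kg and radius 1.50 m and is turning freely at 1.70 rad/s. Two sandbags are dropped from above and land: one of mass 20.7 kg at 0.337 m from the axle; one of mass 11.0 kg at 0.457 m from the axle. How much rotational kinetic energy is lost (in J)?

energy lost ≈ 6.56 J

No external torque acts about the axle; L_before = L_after.
I_p = ½(174)(1.50)² = 195.8 kg·m².
Added inertia Σmr² = (20.7)(0.337)² + (11.0)(0.457)² = 4.648 kg·m²; I_f = 195.8 + 4.648 = 200.4 kg·m².
ω_f = I_p ω_i / I_f = (195.8)(1.70) / 200.4 = 1.661 rad/s.
KE_i = ½(195.8)(1.700 rad/s)² = 282.9 J; KE_f = ½(200.4)(1.661)² = 276.3 J.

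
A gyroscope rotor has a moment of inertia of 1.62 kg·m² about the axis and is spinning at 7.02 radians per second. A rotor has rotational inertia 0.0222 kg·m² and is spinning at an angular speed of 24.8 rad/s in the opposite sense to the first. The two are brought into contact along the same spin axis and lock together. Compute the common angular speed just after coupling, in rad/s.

No external torque acts about the common axis, so total angular momentum is conserved.
Taking A's sense as positive: L = (1.620)(7.02) − (0.02220)(24.8) = 10.82 kg·m²·rad/s.
Combined I = 1.620 + 0.02220 = 1.642 kg·m².
ω_f = L / I = 10.82 / 1.642 = 6.590 rad/s.

|ω_f| ≈ 6.59 rad/s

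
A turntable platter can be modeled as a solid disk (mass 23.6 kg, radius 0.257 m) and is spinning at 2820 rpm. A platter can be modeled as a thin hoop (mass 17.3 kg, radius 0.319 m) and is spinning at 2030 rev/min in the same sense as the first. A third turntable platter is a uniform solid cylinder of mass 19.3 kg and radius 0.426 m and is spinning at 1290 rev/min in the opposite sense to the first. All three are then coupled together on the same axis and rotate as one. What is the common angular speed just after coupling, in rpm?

|ω_f| ≈ 819 rpm

The coupling torques are internal; angular momentum about the shared axis is conserved.
Moments of inertia: I_A = ½(23.6)(0.257)² = 0.7794 kg·m²; I_B = (17.3)(0.319)² = 1.760 kg·m²; I_C = ½(19.3)(0.426)² = 1.751 kg·m².
Taking A's sense as positive: L = (0.7794)(2820) + (1.760)(2030) − (1.751)(1290) = 3512 kg·m²·rpm.
Combined I = 0.7794 + 1.760 + 1.751 = 4.291 kg·m².
ω_f = L / I = 3512 / 4.291 = 818.6 rpm.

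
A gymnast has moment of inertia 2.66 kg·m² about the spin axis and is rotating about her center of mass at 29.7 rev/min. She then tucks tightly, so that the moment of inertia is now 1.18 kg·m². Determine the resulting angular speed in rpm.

With no external torque about the axis, L is conserved: I₁ω₁ = I₂ω₂.
ω₂ = I₁ω₁ / I₂ = (2.660)(29.7 rpm) / (1.180) = 66.95 rpm.

ω₂ ≈ 67.0 rpm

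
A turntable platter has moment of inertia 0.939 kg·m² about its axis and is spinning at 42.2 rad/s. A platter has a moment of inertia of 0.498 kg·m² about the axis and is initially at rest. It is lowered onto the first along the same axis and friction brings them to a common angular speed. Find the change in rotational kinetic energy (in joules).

ΔKE ≈ -290 J

No external torque acts about the common axis, so total angular momentum is conserved.
Taking A's sense as positive: L = (0.9390)(42.2) = 39.63 kg·m²·rad/s.
Combined I = 0.9390 + 0.4980 = 1.437 kg·m².
ω_f = L / I = 39.63 / 1.437 = 27.58 rad/s.
KE_i = ½ΣIω² = 836.1 J; KE_f = ½(1.437)(27.58)² = 546.3 J.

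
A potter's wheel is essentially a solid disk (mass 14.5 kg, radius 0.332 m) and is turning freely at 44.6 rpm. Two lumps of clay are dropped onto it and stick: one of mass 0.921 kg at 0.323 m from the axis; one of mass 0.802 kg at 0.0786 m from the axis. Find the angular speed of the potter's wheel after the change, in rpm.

ω_f ≈ 39.6 rpm

No external torque acts about the axis; L_before = L_after.
I_p = ½(14.5)(0.332)² = 0.7991 kg·m².
Added inertia Σmr² = (0.921)(0.323)² + (0.802)(0.0786)² = 0.1010 kg·m²; I_f = 0.7991 + 0.1010 = 0.9002 kg·m².
ω_f = I_p ω_i / I_f = (0.7991)(44.6) / 0.9002 = 39.59 rpm.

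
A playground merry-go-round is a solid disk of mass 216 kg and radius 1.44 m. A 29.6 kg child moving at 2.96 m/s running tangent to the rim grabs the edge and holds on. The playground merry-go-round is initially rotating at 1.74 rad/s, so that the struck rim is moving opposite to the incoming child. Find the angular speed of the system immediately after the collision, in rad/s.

|ω_f| ≈ 0.924 rad/s

The axle reaction passes through the axle and exerts no torque about it; angular momentum about the axle is conserved through the impact.
I_p = ½(216)(1.44)² = 223.9 kg·m². Taking the sense of the child's angular momentum as positive, L_{child} = m v R = (29.6)(2.96)(1.44) = 126.2 kg·m²/s.
L_i = −I_p ω_p + m v R = −(223.9)(1.74) + 126.2 = -263.5 kg·m²/s.
After sticking, I_f = I_p + m R² = 223.9 + (29.6)(1.44)² = 285.3 kg·m².
ω_f = L_i / I_f = -263.5 / 285.3 = -0.9235 rad/s.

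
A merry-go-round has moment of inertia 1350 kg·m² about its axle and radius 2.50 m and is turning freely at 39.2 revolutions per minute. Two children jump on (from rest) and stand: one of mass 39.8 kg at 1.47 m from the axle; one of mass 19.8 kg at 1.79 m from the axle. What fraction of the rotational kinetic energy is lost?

No external torque acts about the axle; L_before = L_after.
Added inertia Σmr² = (39.8)(1.47)² + (19.8)(1.79)² = 149.4 kg·m²; I_f = 1350 + 149.4 = 1499 kg·m².
ω_f = I_p ω_i / I_f = (1350)(39.2) / 1499 = 35.29 rpm.
KE_i = ½(1350)(4.105 rad/s)² = 11370 J; KE_f = ½(1499)(3.696)² = 10240 J.
Fraction lost = 0.09967.

fraction ≈ 0.0997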